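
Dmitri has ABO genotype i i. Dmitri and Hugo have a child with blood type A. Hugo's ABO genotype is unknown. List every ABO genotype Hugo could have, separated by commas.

I^A I^A, I^A I^B, I^A i

For each candidate genotype of Hugo, check whether crossing it with i i can produce every observed child phenotype.
  I^A I^A → possible child types {A} ✓
  I^A I^B → possible child types {A, B} ✓
  I^A i → possible child types {O, A} ✓
  I^B I^B → possible child types {B} ✗
  I^B i → possible child types {O, B} ✗
  i i → possible child types {O} ✗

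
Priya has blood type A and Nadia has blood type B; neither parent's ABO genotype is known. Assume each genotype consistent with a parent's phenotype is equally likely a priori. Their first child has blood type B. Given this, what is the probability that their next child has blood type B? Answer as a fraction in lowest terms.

5/12

Possible genotypes: Priya ∈ {I^A I^A, I^A i}; Nadia ∈ {I^B I^B, I^B i}.
Weight each parental genotype pair by prior × P(type-B child):
  I^A i × I^B I^B: posterior weight 2/3; P(next child type B) = 1/2.
  I^A i × I^B i: posterior weight 1/3; P(next child type B) = 1/4.
Weighted sum = 5/12.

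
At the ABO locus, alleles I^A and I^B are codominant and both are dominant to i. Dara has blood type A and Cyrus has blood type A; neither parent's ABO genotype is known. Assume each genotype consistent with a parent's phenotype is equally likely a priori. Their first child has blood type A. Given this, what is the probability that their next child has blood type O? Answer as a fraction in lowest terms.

Possible genotypes: Dara ∈ {I^A I^A, I^A i}; Cyrus ∈ {I^A I^A, I^A i}.
Weight each parental genotype pair by prior × P(type-A child):
  I^A I^A × I^A I^A: posterior weight 4/15; P(next child type O) = 0.
  I^A I^A × I^A i: posterior weight 4/15; P(next child type O) = 0.
  I^A i × I^A I^A: posterior weight 4/15; P(next child type O) = 0.
  I^A i × I^A i: posterior weight 1/5; P(next child type O) = 1/4.
Weighted sum = 1/20.

1/20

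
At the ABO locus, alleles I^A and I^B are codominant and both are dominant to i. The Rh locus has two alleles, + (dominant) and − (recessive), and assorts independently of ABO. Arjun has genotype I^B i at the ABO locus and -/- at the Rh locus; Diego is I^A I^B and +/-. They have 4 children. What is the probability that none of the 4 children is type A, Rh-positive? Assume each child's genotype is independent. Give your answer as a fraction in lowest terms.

ABO cross I^B i × I^A I^B → 1/4 A, 1/2 B, 1/4 AB.
Rh cross -/- × +/- → 1/2 Rh+, 1/2 Rh-; so P(type A, Rh-positive) = 1/4 × 1/2 = 1/8 per child.
P(not type A, Rh-positive) = 7/8 for one child; (7/8)^4 = 2401/4096.

2401/4096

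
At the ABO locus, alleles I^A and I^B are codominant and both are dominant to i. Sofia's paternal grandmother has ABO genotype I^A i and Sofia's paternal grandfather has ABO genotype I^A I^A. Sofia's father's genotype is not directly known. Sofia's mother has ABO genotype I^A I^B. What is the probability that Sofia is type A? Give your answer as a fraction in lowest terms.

Sofia's father's ABO genotype from I^A i × I^A I^A: 1/2 I^A I^A, 1/2 I^A i.
Crossing each possibility with the mother I^A I^B and summing P(type A): 1/2·1/2 + 1/2·1/2 = 1/2.

1/2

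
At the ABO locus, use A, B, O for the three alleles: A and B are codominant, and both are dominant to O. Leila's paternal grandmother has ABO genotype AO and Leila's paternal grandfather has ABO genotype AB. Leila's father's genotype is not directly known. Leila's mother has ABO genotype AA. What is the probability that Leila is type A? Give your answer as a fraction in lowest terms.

Leila's father's ABO genotype from AO × AB: 1/4 AA, 1/4 AB, 1/4 AO, 1/4 BO.
Crossing each possibility with the mother AA and summing P(type A): 1/4·1 + 1/4·1/2 + 1/4·1 + 1/4·1/2 = 3/4.

3/4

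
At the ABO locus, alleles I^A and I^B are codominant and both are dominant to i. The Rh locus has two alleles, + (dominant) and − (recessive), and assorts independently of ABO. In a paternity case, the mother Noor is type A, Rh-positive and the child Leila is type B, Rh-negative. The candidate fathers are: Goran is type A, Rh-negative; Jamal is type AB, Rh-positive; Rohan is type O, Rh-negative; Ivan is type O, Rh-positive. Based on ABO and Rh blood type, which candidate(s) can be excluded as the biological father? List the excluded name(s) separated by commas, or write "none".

Goran, Rohan, Ivan

A candidate is excluded only if no genotype consistent with his phenotype could produce a type B, Rh-negative child with a type A, Rh-positive mother.
Goran (type A, Rh-): no genotype consistent with that phenotype can produce a type-B Rh- child with a type-A mother.
Rohan (type O, Rh-): no genotype consistent with that phenotype can produce a type-B Rh- child with a type-A mother.
Ivan (type O, Rh+): no genotype consistent with that phenotype can produce a type-B Rh- child with a type-A mother.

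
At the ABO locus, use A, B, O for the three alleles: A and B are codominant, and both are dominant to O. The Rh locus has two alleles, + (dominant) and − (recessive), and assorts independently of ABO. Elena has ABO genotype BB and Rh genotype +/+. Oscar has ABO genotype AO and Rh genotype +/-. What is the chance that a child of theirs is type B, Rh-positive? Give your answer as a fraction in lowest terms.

ABO cross BB × AO → offspring phenotypes: 1/2 B, 1/2 AB.
Rh cross +/+ × +/- → 1 Rh+.
Independent loci: P(type B, Rh-positive) = 1/2 × 1 = 1/2.

1/2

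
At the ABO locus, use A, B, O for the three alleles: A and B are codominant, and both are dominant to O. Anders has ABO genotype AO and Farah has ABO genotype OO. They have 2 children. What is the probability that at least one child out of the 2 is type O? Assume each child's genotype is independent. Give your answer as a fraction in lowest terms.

3/4

ABO cross AO × OO → 1/2 O, 1/2 A.
So P(type O) = 1/2 per child.
P(none) = (1/2)^2 = 1/4; P(at least one) = 1 − 1/4 = 3/4.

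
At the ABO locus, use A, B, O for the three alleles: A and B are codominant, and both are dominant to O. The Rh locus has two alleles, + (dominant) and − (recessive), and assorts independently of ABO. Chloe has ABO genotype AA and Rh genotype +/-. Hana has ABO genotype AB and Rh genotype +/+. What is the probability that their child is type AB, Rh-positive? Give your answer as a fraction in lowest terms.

ABO cross AA × AB → offspring phenotypes: 1/2 A, 1/2 AB.
Rh cross +/- × +/+ → 1 Rh+.
Independent loci: P(type AB, Rh-positive) = 1/2 × 1 = 1/2.

1/2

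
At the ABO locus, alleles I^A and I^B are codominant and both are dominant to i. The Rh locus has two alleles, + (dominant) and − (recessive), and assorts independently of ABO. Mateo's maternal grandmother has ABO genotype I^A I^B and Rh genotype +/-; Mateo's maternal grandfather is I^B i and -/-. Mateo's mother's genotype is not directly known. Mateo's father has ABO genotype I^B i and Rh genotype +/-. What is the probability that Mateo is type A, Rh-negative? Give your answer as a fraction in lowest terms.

Mateo's mother's ABO genotype from I^A I^B × I^B i: 1/4 I^A I^B, 1/4 I^A i, 1/4 I^B I^B, 1/4 I^B i.
Crossing each possibility with the father I^B i and summing P(type A): 1/4·1/4 + 1/4·1/4 + 1/4·0 + 1/4·0 = 1/8.
Similarly for Rh via the mother's Rh distribution: P(Rh-) = 3/8.
Independent loci: 1/8 × 3/8 = 3/64.

3/64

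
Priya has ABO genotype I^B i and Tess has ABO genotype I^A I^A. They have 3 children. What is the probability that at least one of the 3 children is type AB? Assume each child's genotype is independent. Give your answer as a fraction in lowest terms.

ABO cross I^B i × I^A I^A → 1/2 A, 1/2 AB.
So P(type AB) = 1/2 per child.
P(none) = (1/2)^3 = 1/8; P(at least one) = 1 − 1/8 = 7/8.

7/8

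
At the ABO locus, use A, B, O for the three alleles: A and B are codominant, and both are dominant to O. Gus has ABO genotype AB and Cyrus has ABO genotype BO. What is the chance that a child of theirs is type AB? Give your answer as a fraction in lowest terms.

ABO cross AB × BO → offspring phenotypes: 1/4 A, 1/2 B, 1/4 AB.
So P(type AB) = 1/4.

1/4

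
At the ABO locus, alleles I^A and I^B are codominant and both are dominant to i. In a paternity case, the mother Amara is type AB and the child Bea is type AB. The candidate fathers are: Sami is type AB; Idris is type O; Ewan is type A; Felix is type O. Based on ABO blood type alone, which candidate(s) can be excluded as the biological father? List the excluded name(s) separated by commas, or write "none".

A candidate is excluded only if no genotype consistent with his phenotype could produce a type AB child with a type AB mother.
Idris (type O): no genotype consistent with that phenotype can produce a type-AB child with a type-AB mother.
Felix (type O): no genotype consistent with that phenotype can produce a type-AB child with a type-AB mother.

Idris, Felix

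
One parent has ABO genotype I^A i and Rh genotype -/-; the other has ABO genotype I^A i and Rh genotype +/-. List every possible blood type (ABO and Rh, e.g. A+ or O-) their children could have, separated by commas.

O+, O-, A+, A-

Gametes from I^A i × I^A i give offspring ABO genotypes I^A I^A, I^A i, i i, i.e. phenotypes O, A.
Rh cross -/- × +/- → phenotypes Rh+, Rh-.
Combining independently: O+, O-, A+, A-.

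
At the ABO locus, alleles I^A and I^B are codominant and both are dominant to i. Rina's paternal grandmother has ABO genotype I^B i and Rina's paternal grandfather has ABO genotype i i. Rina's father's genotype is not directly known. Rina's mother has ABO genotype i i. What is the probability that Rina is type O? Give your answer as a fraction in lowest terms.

Rina's father's ABO genotype from I^B i × i i: 1/2 I^B i, 1/2 i i.
Crossing each possibility with the mother i i and summing P(type O): 1/2·1/2 + 1/2·1 = 3/4.

3/4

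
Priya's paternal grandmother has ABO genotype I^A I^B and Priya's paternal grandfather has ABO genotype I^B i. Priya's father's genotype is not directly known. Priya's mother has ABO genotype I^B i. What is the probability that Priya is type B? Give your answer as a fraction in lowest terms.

5/8

Priya's father's ABO genotype from I^A I^B × I^B i: 1/4 I^A I^B, 1/4 I^A i, 1/4 I^B I^B, 1/4 I^B i.
Crossing each possibility with the mother I^B i and summing P(type B): 1/4·1/2 + 1/4·1/4 + 1/4·1 + 1/4·3/4 = 5/8.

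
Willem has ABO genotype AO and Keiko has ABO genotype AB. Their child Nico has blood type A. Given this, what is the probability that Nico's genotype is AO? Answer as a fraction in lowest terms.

Cross AO × AB → 1/4 AA, 1/4 AB, 1/4 AO, 1/4 BO.
Type-A genotypes among offspring: AA (1/4), AO (1/4); total 1/2.
P(AO | type A) = (1/4) / (1/2) = 1/2.

1/2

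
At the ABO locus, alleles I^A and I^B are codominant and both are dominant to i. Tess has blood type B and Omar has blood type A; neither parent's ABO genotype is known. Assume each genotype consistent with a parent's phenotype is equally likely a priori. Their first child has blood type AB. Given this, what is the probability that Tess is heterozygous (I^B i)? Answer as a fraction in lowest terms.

Possible genotypes: Tess ∈ {I^B I^B, I^B i}; Omar ∈ {I^A I^A, I^A i}.
Weight each parental genotype pair by prior × P(type-AB child):
  I^B I^B × I^A I^A: posterior weight 4/9.
  I^B I^B × I^A i: posterior weight 2/9.
  I^B i × I^A I^A: posterior weight 2/9.
  I^B i × I^A i: posterior weight 1/9.
Sum the posterior weight over pairs where Tess is I^B i: 1/3.

1/3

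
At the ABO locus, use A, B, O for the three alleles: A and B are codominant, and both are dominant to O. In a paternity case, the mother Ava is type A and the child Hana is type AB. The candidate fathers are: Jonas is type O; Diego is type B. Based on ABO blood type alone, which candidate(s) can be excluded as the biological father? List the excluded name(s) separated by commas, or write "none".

A candidate is excluded only if no genotype consistent with his phenotype could produce a type AB child with a type A mother.
Jonas (type O): no genotype consistent with that phenotype can produce a type-AB child with a type-A mother.

Jonas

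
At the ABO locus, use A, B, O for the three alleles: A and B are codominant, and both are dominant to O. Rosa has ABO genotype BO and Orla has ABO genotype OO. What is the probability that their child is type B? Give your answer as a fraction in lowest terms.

1/2

ABO cross BO × OO → offspring phenotypes: 1/2 O, 1/2 B.
So P(type B) = 1/2.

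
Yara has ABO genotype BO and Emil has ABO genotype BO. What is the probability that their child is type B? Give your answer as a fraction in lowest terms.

ABO cross BO × BO → offspring phenotypes: 1/4 O, 3/4 B.
So P(type B) = 3/4.

3/4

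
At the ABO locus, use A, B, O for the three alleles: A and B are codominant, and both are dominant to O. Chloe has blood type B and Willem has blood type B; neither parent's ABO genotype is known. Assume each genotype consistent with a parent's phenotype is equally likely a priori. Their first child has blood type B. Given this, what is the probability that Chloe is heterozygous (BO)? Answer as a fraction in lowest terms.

Possible genotypes: Chloe ∈ {BB, BO}; Willem ∈ {BB, BO}.
Weight each parental genotype pair by prior × P(type-B child):
  BB × BB: posterior weight 4/15.
  BB × BO: posterior weight 4/15.
  BO × BB: posterior weight 4/15.
  BO × BO: posterior weight 1/5.
Sum the posterior weight over pairs where Chloe is BO: 7/15.

7/15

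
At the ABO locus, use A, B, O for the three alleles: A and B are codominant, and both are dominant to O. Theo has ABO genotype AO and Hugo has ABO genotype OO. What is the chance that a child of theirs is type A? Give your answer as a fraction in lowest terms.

1/2

ABO cross AO × OO → offspring phenotypes: 1/2 O, 1/2 A.
So P(type A) = 1/2.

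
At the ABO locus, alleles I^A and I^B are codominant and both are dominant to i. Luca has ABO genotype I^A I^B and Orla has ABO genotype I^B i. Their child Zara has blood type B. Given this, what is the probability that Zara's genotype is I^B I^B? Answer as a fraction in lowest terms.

Cross I^A I^B × I^B i → 1/4 I^A I^B, 1/4 I^A i, 1/4 I^B I^B, 1/4 I^B i.
Type-B genotypes among offspring: I^B I^B (1/4), I^B i (1/4); total 1/2.
P(I^B I^B | type B) = (1/4) / (1/2) = 1/2.

1/2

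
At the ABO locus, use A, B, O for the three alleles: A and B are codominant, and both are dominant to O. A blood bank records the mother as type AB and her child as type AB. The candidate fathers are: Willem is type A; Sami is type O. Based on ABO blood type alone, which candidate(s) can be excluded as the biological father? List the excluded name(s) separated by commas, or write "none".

A candidate is excluded only if no genotype consistent with his phenotype could produce a type AB child with a type AB mother.
Sami (type O): no genotype consistent with that phenotype can produce a type-AB child with a type-AB mother.

Sami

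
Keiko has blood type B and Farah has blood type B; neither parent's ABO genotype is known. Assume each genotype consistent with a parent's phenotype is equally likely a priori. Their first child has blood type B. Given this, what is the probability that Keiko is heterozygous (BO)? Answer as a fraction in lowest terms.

7/15

Possible genotypes: Keiko ∈ {BB, BO}; Farah ∈ {BB, BO}.
Weight each parental genotype pair by prior × P(type-B child):
  BB × BB: posterior weight 4/15.
  BB × BO: posterior weight 4/15.
  BO × BB: posterior weight 4/15.
  BO × BO: posterior weight 1/5.
Sum the posterior weight over pairs where Keiko is BO: 7/15.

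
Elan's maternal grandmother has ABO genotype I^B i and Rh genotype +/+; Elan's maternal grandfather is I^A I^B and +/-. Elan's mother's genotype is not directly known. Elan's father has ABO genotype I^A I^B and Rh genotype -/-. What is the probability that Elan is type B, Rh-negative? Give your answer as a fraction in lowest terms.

3/32

Elan's mother's ABO genotype from I^B i × I^A I^B: 1/4 I^A I^B, 1/4 I^A i, 1/4 I^B I^B, 1/4 I^B i.
Crossing each possibility with the father I^A I^B and summing P(type B): 1/4·1/4 + 1/4·1/4 + 1/4·1/2 + 1/4·1/2 = 3/8.
Similarly for Rh via the mother's Rh distribution: P(Rh-) = 1/4.
Independent loci: 3/8 × 1/4 = 3/32.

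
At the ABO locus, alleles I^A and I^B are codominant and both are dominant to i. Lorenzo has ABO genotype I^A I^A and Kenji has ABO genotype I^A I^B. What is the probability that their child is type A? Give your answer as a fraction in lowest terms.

1/2

ABO cross I^A I^A × I^A I^B → offspring phenotypes: 1/2 A, 1/2 AB.
So P(type A) = 1/2.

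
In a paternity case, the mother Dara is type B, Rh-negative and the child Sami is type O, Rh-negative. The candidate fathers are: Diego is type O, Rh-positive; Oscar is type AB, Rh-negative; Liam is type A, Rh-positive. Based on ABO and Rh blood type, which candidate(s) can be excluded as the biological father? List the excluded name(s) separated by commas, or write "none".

Oscar

A candidate is excluded only if no genotype consistent with his phenotype could produce a type O, Rh-negative child with a type B, Rh-negative mother.
Oscar (type AB, Rh-): no genotype consistent with that phenotype can produce a type-O Rh- child with a type-B mother.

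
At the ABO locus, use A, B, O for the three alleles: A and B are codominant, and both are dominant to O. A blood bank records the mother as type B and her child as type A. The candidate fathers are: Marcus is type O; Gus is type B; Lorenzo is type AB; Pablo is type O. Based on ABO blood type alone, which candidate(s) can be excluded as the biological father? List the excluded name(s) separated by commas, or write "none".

A candidate is excluded only if no genotype consistent with his phenotype could produce a type A child with a type B mother.
Marcus (type O): no genotype consistent with that phenotype can produce a type-A child with a type-B mother.
Gus (type B): no genotype consistent with that phenotype can produce a type-A child with a type-B mother.
Pablo (type O): no genotype consistent with that phenotype can produce a type-A child with a type-B mother.

Marcus, Gus, Pablo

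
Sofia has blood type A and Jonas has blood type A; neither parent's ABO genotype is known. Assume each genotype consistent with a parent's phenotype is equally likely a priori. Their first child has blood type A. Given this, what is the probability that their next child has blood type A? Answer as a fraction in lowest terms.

19/20

Possible genotypes: Sofia ∈ {AA, AO}; Jonas ∈ {AA, AO}.
Weight each parental genotype pair by prior × P(type-A child):
  AA × AA: posterior weight 4/15; P(next child type A) = 1.
  AA × AO: posterior weight 4/15; P(next child type A) = 1.
  AO × AA: posterior weight 4/15; P(next child type A) = 1.
  AO × AO: posterior weight 1/5; P(next child type A) = 3/4.
Weighted sum = 19/20.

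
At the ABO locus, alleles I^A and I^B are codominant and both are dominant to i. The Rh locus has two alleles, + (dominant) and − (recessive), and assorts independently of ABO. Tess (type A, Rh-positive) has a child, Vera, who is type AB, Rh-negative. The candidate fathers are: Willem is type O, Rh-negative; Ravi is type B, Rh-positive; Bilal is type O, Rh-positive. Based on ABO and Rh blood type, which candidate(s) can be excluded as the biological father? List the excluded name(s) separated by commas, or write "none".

A candidate is excluded only if no genotype consistent with his phenotype could produce a type AB, Rh-negative child with a type A, Rh-positive mother.
Willem (type O, Rh-): no genotype consistent with that phenotype can produce a type-AB Rh- child with a type-A mother.
Bilal (type O, Rh+): no genotype consistent with that phenotype can produce a type-AB Rh- child with a type-A mother.

Willem, Bilal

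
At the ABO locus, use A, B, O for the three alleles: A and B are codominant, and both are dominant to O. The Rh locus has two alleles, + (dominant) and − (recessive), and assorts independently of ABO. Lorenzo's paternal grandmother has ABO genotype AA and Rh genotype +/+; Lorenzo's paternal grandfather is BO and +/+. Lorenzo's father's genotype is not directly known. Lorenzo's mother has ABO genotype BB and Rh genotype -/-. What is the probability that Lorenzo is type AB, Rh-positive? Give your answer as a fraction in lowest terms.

1/2

Lorenzo's father's ABO genotype from AA × BO: 1/2 AB, 1/2 AO.
Crossing each possibility with the mother BB and summing P(type AB): 1/2·1/2 + 1/2·1/2 = 1/2.
Similarly for Rh via the father's Rh distribution: P(Rh+) = 1.
Independent loci: 1/2 × 1 = 1/2.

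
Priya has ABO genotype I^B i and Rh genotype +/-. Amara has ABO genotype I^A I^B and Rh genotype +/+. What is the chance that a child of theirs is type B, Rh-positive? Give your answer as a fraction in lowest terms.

ABO cross I^B i × I^A I^B → offspring phenotypes: 1/4 A, 1/2 B, 1/4 AB.
Rh cross +/- × +/+ → 1 Rh+.
Independent loci: P(type B, Rh-positive) = 1/2 × 1 = 1/2.

1/2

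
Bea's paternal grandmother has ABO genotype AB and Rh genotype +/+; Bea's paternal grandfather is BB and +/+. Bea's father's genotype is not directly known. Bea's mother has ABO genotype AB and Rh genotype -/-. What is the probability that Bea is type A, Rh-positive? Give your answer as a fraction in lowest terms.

Bea's father's ABO genotype from AB × BB: 1/2 AB, 1/2 BB.
Crossing each possibility with the mother AB and summing P(type A): 1/2·1/4 + 1/2·0 = 1/8.
Similarly for Rh via the father's Rh distribution: P(Rh+) = 1.
Independent loci: 1/8 × 1 = 1/8.

1/8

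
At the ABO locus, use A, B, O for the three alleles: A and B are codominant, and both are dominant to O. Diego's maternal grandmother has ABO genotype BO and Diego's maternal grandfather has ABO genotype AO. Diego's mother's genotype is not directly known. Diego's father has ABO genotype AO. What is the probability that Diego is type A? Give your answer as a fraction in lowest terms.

1/2

Diego's mother's ABO genotype from BO × AO: 1/4 AB, 1/4 AO, 1/4 BO, 1/4 OO.
Crossing each possibility with the father AO and summing P(type A): 1/4·1/2 + 1/4·3/4 + 1/4·1/4 + 1/4·1/2 = 1/2.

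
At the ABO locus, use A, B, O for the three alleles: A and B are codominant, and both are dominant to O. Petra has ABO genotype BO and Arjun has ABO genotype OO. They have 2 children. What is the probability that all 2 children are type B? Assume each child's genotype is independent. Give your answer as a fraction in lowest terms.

1/4

ABO cross BO × OO → 1/2 O, 1/2 B.
So P(type B) = 1/2 per child.
All 2 independent: (1/2)^2 = 1/4.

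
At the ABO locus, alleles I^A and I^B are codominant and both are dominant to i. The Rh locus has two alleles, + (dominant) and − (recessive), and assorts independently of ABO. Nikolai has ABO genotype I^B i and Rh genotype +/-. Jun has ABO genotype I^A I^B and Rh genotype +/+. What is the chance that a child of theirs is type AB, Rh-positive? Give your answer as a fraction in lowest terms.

ABO cross I^B i × I^A I^B → offspring phenotypes: 1/4 A, 1/2 B, 1/4 AB.
Rh cross +/- × +/+ → 1 Rh+.
Independent loci: P(type AB, Rh-positive) = 1/4 × 1 = 1/4.

1/4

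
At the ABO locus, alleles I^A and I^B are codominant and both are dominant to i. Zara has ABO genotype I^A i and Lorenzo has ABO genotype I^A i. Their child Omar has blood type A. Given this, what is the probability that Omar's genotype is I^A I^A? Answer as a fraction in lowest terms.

1/3

Cross I^A i × I^A i → 1/4 I^A I^A, 1/2 I^A i, 1/4 i i.
Type-A genotypes among offspring: I^A I^A (1/4), I^A i (1/2); total 3/4.
P(I^A I^A | type A) = (1/4) / (3/4) = 1/3.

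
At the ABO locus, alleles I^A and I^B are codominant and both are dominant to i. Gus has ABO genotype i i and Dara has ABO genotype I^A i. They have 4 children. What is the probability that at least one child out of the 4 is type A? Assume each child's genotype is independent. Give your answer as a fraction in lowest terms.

15/16

ABO cross i i × I^A i → 1/2 O, 1/2 A.
So P(type A) = 1/2 per child.
P(none) = (1/2)^4 = 1/16; P(at least one) = 1 − 1/16 = 15/16.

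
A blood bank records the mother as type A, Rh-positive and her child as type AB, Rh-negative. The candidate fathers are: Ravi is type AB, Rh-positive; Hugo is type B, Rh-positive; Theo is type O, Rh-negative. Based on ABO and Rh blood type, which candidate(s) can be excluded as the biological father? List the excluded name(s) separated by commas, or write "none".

Theo

A candidate is excluded only if no genotype consistent with his phenotype could produce a type AB, Rh-negative child with a type A, Rh-positive mother.
Theo (type O, Rh-): no genotype consistent with that phenotype can produce a type-AB Rh- child with a type-A mother.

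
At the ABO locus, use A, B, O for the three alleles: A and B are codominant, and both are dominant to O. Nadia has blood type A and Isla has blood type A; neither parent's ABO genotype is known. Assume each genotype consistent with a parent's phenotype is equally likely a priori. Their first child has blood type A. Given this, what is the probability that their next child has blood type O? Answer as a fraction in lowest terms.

Possible genotypes: Nadia ∈ {AA, AO}; Isla ∈ {AA, AO}.
Weight each parental genotype pair by prior × P(type-A child):
  AA × AA: posterior weight 4/15; P(next child type O) = 0.
  AA × AO: posterior weight 4/15; P(next child type O) = 0.
  AO × AA: posterior weight 4/15; P(next child type O) = 0.
  AO × AO: posterior weight 1/5; P(next child type O) = 1/4.
Weighted sum = 1/20.

1/20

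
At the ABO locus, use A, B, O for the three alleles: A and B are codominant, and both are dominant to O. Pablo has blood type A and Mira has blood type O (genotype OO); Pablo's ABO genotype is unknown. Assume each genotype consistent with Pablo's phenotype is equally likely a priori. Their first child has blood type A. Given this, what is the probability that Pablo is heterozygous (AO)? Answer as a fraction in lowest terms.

1/3

Possible genotypes: Pablo ∈ {AA, AO}; Mira ∈ {OO}.
Weight each parental genotype pair by prior × P(type-A child):
  AA × OO: posterior weight 2/3.
  AO × OO: posterior weight 1/3.
Sum the posterior weight over pairs where Pablo is AO: 1/3.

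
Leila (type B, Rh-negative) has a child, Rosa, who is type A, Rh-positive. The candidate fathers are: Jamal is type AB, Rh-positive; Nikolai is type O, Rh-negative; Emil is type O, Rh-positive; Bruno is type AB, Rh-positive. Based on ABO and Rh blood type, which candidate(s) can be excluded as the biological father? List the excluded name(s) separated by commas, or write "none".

A candidate is excluded only if no genotype consistent with his phenotype could produce a type A, Rh-positive child with a type B, Rh-negative mother.
Nikolai (type O, Rh-): no genotype consistent with that phenotype can produce a type-A Rh+ child with a type-B mother.
Emil (type O, Rh+): no genotype consistent with that phenotype can produce a type-A Rh+ child with a type-B mother.

Nikolai, Emil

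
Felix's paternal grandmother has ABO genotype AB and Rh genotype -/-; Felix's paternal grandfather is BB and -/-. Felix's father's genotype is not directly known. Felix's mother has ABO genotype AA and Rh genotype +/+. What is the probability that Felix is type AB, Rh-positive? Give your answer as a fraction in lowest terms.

3/4

Felix's father's ABO genotype from AB × BB: 1/2 AB, 1/2 BB.
Crossing each possibility with the mother AA and summing P(type AB): 1/2·1/2 + 1/2·1 = 3/4.
Similarly for Rh via the father's Rh distribution: P(Rh+) = 1.
Independent loci: 3/4 × 1 = 3/4.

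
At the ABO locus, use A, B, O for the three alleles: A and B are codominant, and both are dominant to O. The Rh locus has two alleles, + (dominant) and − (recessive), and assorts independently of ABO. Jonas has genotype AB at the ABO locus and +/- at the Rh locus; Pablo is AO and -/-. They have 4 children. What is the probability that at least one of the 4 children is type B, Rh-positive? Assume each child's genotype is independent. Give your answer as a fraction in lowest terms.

ABO cross AB × AO → 1/2 A, 1/4 B, 1/4 AB.
Rh cross +/- × -/- → 1/2 Rh+, 1/2 Rh-; so P(type B, Rh-positive) = 1/4 × 1/2 = 1/8 per child.
P(none) = (7/8)^4 = 2401/4096; P(at least one) = 1 − 2401/4096 = 1695/4096.

1695/4096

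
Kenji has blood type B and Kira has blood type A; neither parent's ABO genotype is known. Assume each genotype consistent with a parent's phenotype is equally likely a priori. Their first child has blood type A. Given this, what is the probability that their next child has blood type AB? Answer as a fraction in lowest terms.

5/12

Possible genotypes: Kenji ∈ {I^B I^B, I^B i}; Kira ∈ {I^A I^A, I^A i}.
Weight each parental genotype pair by prior × P(type-A child):
  I^B i × I^A I^A: posterior weight 2/3; P(next child type AB) = 1/2.
  I^B i × I^A i: posterior weight 1/3; P(next child type AB) = 1/4.
Weighted sum = 5/12.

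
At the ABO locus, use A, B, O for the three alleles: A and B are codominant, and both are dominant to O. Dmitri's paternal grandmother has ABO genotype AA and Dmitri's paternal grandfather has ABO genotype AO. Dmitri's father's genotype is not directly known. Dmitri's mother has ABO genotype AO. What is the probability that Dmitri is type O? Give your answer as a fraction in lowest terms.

Dmitri's father's ABO genotype from AA × AO: 1/2 AA, 1/2 AO.
Crossing each possibility with the mother AO and summing P(type O): 1/2·0 + 1/2·1/4 = 1/8.

1/8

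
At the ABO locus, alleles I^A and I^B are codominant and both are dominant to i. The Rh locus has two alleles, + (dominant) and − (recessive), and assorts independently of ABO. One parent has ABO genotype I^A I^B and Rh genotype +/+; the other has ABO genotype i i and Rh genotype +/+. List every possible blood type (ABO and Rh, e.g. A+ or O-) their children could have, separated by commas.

Gametes from I^A I^B × i i give offspring ABO genotypes I^A i, I^B i, i.e. phenotypes A, B.
Rh cross +/+ × +/+ → phenotypes Rh+.
Combining independently: A+, B+.

A+, B+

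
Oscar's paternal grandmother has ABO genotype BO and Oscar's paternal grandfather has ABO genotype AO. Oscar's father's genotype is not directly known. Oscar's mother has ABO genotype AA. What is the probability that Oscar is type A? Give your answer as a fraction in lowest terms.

3/4

Oscar's father's ABO genotype from BO × AO: 1/4 AB, 1/4 AO, 1/4 BO, 1/4 OO.
Crossing each possibility with the mother AA and summing P(type A): 1/4·1/2 + 1/4·1 + 1/4·1/2 + 1/4·1 = 3/4.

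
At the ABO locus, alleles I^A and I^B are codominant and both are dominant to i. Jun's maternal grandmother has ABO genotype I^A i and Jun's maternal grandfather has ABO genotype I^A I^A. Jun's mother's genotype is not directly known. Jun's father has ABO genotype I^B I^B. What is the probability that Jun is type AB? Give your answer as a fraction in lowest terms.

3/4

Jun's mother's ABO genotype from I^A i × I^A I^A: 1/2 I^A I^A, 1/2 I^A i.
Crossing each possibility with the father I^B I^B and summing P(type AB): 1/2·1 + 1/2·1/2 = 3/4.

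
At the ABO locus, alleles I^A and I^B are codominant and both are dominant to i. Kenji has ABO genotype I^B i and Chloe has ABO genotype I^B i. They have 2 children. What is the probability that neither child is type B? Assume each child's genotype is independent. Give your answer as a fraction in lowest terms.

1/16

ABO cross I^B i × I^B i → 1/4 O, 3/4 B.
So P(type B) = 3/4 per child.
P(not type B) = 1/4 for one child; (1/4)^2 = 1/16.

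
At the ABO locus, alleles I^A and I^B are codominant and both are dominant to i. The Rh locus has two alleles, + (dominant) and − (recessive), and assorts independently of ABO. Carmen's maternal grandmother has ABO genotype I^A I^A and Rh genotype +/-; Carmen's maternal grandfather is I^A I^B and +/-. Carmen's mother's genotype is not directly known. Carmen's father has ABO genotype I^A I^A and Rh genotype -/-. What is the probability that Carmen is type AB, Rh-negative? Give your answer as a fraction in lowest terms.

1/8

Carmen's mother's ABO genotype from I^A I^A × I^A I^B: 1/2 I^A I^A, 1/2 I^A I^B.
Crossing each possibility with the father I^A I^A and summing P(type AB): 1/2·0 + 1/2·1/2 = 1/4.
Similarly for Rh via the mother's Rh distribution: P(Rh-) = 1/2.
Independent loci: 1/4 × 1/2 = 1/8.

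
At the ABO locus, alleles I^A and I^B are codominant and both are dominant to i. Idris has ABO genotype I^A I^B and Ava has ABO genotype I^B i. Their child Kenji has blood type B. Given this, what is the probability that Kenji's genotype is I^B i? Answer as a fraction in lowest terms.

Cross I^A I^B × I^B i → 1/4 I^A I^B, 1/4 I^A i, 1/4 I^B I^B, 1/4 I^B i.
Type-B genotypes among offspring: I^B I^B (1/4), I^B i (1/4); total 1/2.
P(I^B i | type B) = (1/4) / (1/2) = 1/2.

1/2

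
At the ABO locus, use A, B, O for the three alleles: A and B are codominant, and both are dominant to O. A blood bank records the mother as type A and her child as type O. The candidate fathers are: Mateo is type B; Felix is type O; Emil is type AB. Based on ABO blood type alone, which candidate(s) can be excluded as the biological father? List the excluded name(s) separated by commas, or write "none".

A candidate is excluded only if no genotype consistent with his phenotype could produce a type O child with a type A mother.
Emil (type AB): no genotype consistent with that phenotype can produce a type-O child with a type-A mother.

Emil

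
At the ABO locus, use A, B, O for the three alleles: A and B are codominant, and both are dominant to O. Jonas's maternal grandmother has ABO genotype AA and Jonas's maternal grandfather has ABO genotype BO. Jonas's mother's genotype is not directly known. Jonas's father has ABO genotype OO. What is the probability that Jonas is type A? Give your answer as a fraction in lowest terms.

Jonas's mother's ABO genotype from AA × BO: 1/2 AB, 1/2 AO.
Crossing each possibility with the father OO and summing P(type A): 1/2·1/2 + 1/2·1/2 = 1/2.

1/2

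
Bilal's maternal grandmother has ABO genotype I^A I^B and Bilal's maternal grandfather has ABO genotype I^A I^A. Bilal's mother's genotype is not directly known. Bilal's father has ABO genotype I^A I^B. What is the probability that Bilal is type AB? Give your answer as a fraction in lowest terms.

Bilal's mother's ABO genotype from I^A I^B × I^A I^A: 1/2 I^A I^A, 1/2 I^A I^B.
Crossing each possibility with the father I^A I^B and summing P(type AB): 1/2·1/2 + 1/2·1/2 = 1/2.

1/2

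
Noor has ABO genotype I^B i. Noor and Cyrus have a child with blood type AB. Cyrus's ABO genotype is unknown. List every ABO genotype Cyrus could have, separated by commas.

I^A I^A, I^A I^B, I^A i

For each candidate genotype of Cyrus, check whether crossing it with I^B i can produce every observed child phenotype.
  I^A I^A → possible child types {A, AB} ✓
  I^A I^B → possible child types {A, B, AB} ✓
  I^A i → possible child types {O, A, B, AB} ✓
  I^B I^B → possible child types {B} ✗
  I^B i → possible child types {O, B} ✗
  i i → possible child types {O, B} ✗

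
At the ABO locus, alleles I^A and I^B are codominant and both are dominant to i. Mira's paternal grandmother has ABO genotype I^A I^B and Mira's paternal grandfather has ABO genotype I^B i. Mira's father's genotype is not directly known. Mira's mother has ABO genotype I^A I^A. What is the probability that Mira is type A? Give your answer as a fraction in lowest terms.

1/2

Mira's father's ABO genotype from I^A I^B × I^B i: 1/4 I^A I^B, 1/4 I^A i, 1/4 I^B I^B, 1/4 I^B i.
Crossing each possibility with the mother I^A I^A and summing P(type A): 1/4·1/2 + 1/4·1 + 1/4·0 + 1/4·1/2 = 1/2.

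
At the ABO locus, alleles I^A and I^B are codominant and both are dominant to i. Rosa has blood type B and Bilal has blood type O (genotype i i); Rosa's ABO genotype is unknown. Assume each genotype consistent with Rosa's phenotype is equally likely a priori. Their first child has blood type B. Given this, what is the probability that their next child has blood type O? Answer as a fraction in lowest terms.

Possible genotypes: Rosa ∈ {I^B I^B, I^B i}; Bilal ∈ {i i}.
Weight each parental genotype pair by prior × P(type-B child):
  I^B I^B × i i: posterior weight 2/3; P(next child type O) = 0.
  I^B i × i i: posterior weight 1/3; P(next child type O) = 1/2.
Weighted sum = 1/6.

1/6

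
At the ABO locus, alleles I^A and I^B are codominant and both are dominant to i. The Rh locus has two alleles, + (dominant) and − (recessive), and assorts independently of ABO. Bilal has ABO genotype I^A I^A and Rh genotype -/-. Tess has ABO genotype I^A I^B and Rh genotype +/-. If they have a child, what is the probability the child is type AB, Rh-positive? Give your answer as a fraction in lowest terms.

ABO cross I^A I^A × I^A I^B → offspring phenotypes: 1/2 A, 1/2 AB.
Rh cross -/- × +/- → 1/2 Rh+, 1/2 Rh-.
Independent loci: P(type AB, Rh-positive) = 1/2 × 1/2 = 1/4.

1/4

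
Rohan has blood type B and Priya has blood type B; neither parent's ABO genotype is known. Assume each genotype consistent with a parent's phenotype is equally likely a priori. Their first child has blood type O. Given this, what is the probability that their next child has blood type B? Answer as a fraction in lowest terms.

3/4

Possible genotypes: Rohan ∈ {I^B I^B, I^B i}; Priya ∈ {I^B I^B, I^B i}.
Weight each parental genotype pair by prior × P(type-O child):
  I^B i × I^B i: posterior weight 1; P(next child type B) = 3/4.
Weighted sum = 3/4.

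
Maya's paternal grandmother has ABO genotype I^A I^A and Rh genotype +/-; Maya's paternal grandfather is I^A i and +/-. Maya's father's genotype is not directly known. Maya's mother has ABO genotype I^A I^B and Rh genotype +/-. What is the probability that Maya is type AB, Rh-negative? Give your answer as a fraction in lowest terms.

Maya's father's ABO genotype from I^A I^A × I^A i: 1/2 I^A I^A, 1/2 I^A i.
Crossing each possibility with the mother I^A I^B and summing P(type AB): 1/2·1/2 + 1/2·1/4 = 3/8.
Similarly for Rh via the father's Rh distribution: P(Rh-) = 1/4.
Independent loci: 3/8 × 1/4 = 3/32.

3/32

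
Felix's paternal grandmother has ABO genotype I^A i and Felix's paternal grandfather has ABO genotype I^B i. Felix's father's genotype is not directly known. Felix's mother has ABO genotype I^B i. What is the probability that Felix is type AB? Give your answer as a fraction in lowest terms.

Felix's father's ABO genotype from I^A i × I^B i: 1/4 I^A I^B, 1/4 I^A i, 1/4 I^B i, 1/4 i i.
Crossing each possibility with the mother I^B i and summing P(type AB): 1/4·1/4 + 1/4·1/4 + 1/4·0 + 1/4·0 = 1/8.

1/8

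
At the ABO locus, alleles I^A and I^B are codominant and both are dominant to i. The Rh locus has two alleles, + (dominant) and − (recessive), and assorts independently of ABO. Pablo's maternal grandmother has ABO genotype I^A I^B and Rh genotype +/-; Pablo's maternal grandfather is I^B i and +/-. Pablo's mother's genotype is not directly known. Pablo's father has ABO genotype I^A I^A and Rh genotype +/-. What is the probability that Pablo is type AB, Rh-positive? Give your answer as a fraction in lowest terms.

3/8

Pablo's mother's ABO genotype from I^A I^B × I^B i: 1/4 I^A I^B, 1/4 I^A i, 1/4 I^B I^B, 1/4 I^B i.
Crossing each possibility with the father I^A I^A and summing P(type AB): 1/4·1/2 + 1/4·0 + 1/4·1 + 1/4·1/2 = 1/2.
Similarly for Rh via the mother's Rh distribution: P(Rh+) = 3/4.
Independent loci: 1/2 × 3/4 = 3/8.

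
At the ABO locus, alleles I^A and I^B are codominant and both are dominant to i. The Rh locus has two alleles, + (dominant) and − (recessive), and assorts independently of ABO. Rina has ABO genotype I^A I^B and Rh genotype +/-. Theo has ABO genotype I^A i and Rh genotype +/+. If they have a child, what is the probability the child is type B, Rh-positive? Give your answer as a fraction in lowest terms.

ABO cross I^A I^B × I^A i → offspring phenotypes: 1/2 A, 1/4 B, 1/4 AB.
Rh cross +/- × +/+ → 1 Rh+.
Independent loci: P(type B, Rh-positive) = 1/4 × 1 = 1/4.

1/4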